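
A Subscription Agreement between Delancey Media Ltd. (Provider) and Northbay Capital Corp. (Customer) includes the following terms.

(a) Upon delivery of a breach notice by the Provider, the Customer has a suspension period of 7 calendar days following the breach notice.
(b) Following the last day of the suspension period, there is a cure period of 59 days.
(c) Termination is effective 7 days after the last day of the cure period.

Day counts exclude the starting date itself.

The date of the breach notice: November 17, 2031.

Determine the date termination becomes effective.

Adding 7 calendar days to November 17, 2031 gives November 24, 2031, which is the last day of the suspension period.
The last day of the cure period: November 24, 2031 + 59 days = January 22, 2032.
Adding 7 calendar days to January 22, 2032 gives January 29, 2032, which is the date termination becomes effective.

January 29, 2032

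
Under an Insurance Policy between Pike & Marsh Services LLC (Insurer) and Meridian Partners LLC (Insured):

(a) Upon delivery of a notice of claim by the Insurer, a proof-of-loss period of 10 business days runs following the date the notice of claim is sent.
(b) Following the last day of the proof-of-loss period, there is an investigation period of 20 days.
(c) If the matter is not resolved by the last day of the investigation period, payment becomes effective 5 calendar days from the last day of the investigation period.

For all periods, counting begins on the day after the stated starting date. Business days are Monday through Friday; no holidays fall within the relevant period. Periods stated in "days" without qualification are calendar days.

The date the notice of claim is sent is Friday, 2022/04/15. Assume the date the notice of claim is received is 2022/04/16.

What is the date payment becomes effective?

2022/05/24

From Friday, 2022/04/15, 10 business days (Apr 18, Apr 19, Apr 20, Apr 21, Apr 22, Apr 25, Apr 26, Apr 27, Apr 28, Apr 29, skipping weekends) brings us to Friday, 2022/04/29, which is the last day of the proof-of-loss period.
The last day of the investigation period: 2022/04/29 + 20 days = 2022/05/19.
The date payment becomes effective: 5 calendar days after 2022/05/19 is 2022/05/24.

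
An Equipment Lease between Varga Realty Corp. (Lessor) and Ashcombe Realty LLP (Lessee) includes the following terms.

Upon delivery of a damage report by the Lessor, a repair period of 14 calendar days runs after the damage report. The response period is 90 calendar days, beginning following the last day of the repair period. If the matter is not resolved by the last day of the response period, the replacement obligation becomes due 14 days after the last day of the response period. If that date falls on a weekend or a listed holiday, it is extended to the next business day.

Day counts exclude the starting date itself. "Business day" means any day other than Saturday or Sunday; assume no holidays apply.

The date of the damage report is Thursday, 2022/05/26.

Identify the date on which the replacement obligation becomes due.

2022/09/21

The last day of the repair period: 14 calendar days after 2022/05/26 is 2022/06/09.
The last day of the response period: 90 calendar days after 2022/06/09 is 2022/09/07.
The date on which the replacement obligation becomes due: 2022/09/07 + 14 days = 2022/09/21. 2022/09/21 is a Wednesday, so no roll-forward applies.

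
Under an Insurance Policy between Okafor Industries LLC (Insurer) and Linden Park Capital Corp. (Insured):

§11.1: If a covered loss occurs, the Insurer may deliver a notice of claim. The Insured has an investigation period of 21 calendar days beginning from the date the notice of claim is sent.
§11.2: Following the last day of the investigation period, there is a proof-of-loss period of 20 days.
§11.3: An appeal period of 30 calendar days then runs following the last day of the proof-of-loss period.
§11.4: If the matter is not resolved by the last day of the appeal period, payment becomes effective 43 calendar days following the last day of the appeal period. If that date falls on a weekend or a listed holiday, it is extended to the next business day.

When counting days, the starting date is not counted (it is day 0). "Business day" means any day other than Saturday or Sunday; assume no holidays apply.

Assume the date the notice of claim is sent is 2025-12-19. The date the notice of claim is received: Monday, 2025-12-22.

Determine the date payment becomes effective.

Adding 21 calendar days to 2025-12-19 gives 2026-01-09, which is the last day of the investigation period.
Adding 20 calendar days to 2026-01-09 gives 2026-01-29, which is the last day of the proof-of-loss period.
Adding 30 calendar days to 2026-01-29 gives 2026-02-28, which is the last day of the appeal period.
The date payment becomes effective: 43 calendar days after 2026-02-28 is 2026-04-12. That falls on a Sunday, so it rolls to the next business day, Monday, 2026-04-13.

2026-04-13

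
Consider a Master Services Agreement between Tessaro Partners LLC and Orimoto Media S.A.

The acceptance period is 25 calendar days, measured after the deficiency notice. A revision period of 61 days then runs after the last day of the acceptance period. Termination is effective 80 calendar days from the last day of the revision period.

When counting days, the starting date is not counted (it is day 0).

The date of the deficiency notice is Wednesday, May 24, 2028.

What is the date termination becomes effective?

Adding 25 calendar days to May 24, 2028 gives Jun 18, 2028, which is the last day of the acceptance period.
The last day of the revision period: 61 calendar days after Jun 18, 2028 is Aug 18, 2028.
The date termination becomes effective: 80 calendar days after Aug 18, 2028 is Nov 6, 2028.

Nov 6, 2028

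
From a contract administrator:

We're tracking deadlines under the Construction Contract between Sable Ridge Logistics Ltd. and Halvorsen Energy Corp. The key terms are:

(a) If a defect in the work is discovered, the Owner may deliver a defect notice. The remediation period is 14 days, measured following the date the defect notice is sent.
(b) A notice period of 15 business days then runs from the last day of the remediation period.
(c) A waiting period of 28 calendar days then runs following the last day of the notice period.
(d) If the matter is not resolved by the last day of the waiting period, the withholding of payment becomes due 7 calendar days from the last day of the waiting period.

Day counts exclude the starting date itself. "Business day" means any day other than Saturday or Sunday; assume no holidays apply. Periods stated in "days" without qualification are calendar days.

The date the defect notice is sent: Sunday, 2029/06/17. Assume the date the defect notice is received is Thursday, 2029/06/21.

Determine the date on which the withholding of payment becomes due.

The last day of the remediation period: 2029/06/17 + 14 days = 2029/07/01.
From Sunday, 2029/07/01, 15 business days (Jul 2, Jul 3, Jul 4, Jul 5, …, Jul 18, Jul 19, Jul 20, skipping weekends) brings us to Friday, 2029/07/20, which is the last day of the notice period.
The last day of the waiting period: 28 calendar days after 2029/07/20 is 2029/08/17.
Adding 7 calendar days to 2029/08/17 gives 2029/08/24, which is the date on which the withholding of payment becomes due.

2029/08/24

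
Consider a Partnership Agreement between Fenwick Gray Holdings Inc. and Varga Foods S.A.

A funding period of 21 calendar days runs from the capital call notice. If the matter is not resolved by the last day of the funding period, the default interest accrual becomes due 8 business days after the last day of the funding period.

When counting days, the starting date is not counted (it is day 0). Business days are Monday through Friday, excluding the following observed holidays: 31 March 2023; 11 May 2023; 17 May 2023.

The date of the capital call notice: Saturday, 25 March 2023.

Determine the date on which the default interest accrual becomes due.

26 April 2023

The last day of the funding period: 21 calendar days after 25 March 2023 is 15 April 2023.
The date on which the default interest accrual becomes due: 8 business days after Saturday, 15 April 2023, skipping weekends — Apr 17, Apr 18, Apr 19, Apr 20, Apr 21, Apr 24, Apr 25, Apr 26 — lands on Wednesday, 26 April 2023.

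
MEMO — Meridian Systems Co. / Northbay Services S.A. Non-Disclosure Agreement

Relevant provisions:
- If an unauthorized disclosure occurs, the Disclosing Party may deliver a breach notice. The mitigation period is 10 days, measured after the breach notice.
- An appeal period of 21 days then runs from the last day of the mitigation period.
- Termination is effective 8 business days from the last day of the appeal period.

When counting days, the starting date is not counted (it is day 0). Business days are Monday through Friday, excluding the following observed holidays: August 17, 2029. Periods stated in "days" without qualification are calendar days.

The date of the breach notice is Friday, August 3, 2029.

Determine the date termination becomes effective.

September 13, 2029

The last day of the mitigation period: 10 calendar days after August 3, 2029 is August 13, 2029.
Adding 21 calendar days to August 13, 2029 gives September 3, 2029, which is the last day of the appeal period.
From Monday, September 3, 2029, 8 business days (Sep 4, Sep 5, Sep 6, Sep 7, Sep 10, Sep 11, Sep 12, Sep 13, skipping weekends) brings us to Thursday, September 13, 2029, which is the date termination becomes effective.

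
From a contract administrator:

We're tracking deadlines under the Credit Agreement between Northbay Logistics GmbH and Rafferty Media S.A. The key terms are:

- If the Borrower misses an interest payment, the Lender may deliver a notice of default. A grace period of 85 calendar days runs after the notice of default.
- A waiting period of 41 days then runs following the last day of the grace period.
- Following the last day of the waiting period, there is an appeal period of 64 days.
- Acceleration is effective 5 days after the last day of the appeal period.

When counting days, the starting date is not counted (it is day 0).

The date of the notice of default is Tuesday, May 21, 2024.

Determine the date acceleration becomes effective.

Dec 2, 2024

Adding 85 calendar days to May 21, 2024 gives Aug 14, 2024, which is the last day of the grace period.
The last day of the waiting period: 41 calendar days after Aug 14, 2024 is Sep 24, 2024.
The last day of the appeal period: 64 calendar days after Sep 24, 2024 is Nov 27, 2024.
The date acceleration becomes effective: 5 calendar days after Nov 27, 2024 is Dec 2, 2024.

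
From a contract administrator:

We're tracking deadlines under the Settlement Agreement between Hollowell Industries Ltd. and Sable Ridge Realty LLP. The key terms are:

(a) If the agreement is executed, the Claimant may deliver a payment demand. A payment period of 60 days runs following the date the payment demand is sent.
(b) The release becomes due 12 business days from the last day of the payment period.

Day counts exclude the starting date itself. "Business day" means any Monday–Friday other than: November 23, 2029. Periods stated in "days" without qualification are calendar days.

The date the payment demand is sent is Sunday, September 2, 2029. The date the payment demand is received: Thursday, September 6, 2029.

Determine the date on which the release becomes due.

The last day of the payment period: 60 calendar days after September 2, 2029 is November 1, 2029.
The date on which the release becomes due: counting 12 business days from Thursday, November 1, 2029 (Nov 2, Nov 5, Nov 6, Nov 7, …, Nov 15, Nov 16, Nov 19, skipping weekends) reaches Monday, November 19, 2029.

November 19, 2029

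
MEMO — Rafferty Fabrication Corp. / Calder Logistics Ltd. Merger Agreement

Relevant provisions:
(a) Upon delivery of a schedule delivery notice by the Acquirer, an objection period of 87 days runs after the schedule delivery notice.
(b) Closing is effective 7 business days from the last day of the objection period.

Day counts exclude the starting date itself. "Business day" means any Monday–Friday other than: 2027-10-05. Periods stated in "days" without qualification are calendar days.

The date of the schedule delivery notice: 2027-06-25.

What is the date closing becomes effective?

Adding 87 calendar days to 2027-06-25 gives 2027-09-20, which is the last day of the objection period.
From Monday, 2027-09-20, 7 business days (Sep 21, Sep 22, Sep 23, Sep 24, Sep 27, Sep 28, Sep 29, skipping weekends) brings us to Wednesday, 2027-09-29, which is the date closing becomes effective.

2027-09-29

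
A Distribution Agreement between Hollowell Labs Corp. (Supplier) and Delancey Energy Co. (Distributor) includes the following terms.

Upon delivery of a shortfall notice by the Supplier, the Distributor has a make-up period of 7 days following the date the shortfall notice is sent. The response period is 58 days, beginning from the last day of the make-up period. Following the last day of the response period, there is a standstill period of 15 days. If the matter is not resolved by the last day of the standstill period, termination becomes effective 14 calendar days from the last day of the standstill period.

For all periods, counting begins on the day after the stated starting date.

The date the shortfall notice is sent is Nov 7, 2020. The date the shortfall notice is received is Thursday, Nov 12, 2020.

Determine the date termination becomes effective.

The last day of the make-up period: 7 calendar days after Nov 7, 2020 is Nov 14, 2020.
The last day of the response period: 58 calendar days after Nov 14, 2020 is Jan 11, 2021.
The last day of the standstill period: Jan 11, 2021 + 15 days = Jan 26, 2021.
The date termination becomes effective: Jan 26, 2021 + 14 days = Feb 9, 2021.

Feb 9, 2021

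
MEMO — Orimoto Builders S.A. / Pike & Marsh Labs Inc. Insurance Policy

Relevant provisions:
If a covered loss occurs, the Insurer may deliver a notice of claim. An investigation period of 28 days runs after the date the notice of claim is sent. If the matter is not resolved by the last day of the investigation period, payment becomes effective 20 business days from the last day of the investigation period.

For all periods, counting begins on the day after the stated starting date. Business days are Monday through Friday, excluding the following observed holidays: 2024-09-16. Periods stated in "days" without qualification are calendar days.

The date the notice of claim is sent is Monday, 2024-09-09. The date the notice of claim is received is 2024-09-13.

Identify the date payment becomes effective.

2024-11-04

Adding 28 calendar days to 2024-09-09 gives 2024-10-07, which is the last day of the investigation period.
From Monday, 2024-10-07, 20 business days (Oct 8, Oct 9, Oct 10, Oct 11, …, Oct 31, Nov 1, Nov 4, skipping weekends) brings us to Monday, 2024-11-04, which is the date payment becomes effective.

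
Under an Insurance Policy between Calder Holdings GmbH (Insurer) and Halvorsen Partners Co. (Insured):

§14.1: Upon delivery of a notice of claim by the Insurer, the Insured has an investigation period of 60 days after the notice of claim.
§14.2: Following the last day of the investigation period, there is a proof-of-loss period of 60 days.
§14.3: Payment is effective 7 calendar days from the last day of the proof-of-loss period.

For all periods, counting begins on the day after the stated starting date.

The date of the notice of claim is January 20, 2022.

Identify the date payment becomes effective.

May 27, 2022

The last day of the investigation period: 60 calendar days after January 20, 2022 is March 21, 2022.
The last day of the proof-of-loss period: 60 calendar days after March 21, 2022 is May 20, 2022.
Adding 7 calendar days to May 20, 2022 gives May 27, 2022, which is the date payment becomes effective.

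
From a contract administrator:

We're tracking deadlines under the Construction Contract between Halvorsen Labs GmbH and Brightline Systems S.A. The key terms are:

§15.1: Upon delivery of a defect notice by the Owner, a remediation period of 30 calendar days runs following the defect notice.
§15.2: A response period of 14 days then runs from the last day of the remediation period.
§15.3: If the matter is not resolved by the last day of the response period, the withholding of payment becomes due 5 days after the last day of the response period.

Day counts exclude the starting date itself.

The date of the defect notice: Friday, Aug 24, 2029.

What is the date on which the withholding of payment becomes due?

Adding 30 calendar days to Aug 24, 2029 gives Sep 23, 2029, which is the last day of the remediation period.
The last day of the response period: Sep 23, 2029 + 14 days = Oct 7, 2029.
The date on which the withholding of payment becomes due: Oct 7, 2029 + 5 days = Oct 12, 2029.

Oct 12, 2029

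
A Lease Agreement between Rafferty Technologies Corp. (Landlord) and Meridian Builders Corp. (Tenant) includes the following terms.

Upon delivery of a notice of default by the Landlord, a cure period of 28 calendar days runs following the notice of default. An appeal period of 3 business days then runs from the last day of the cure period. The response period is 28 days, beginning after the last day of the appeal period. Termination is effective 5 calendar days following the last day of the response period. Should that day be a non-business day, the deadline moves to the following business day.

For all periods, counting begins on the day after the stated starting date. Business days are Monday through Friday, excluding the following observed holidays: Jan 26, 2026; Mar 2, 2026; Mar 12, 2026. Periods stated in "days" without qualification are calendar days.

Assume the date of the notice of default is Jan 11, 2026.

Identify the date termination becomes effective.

Mar 16, 2026

The last day of the cure period: Jan 11, 2026 + 28 days = Feb 8, 2026.
The last day of the appeal period: counting 3 business days from Sunday, Feb 8, 2026 (Feb 9, Feb 10, Feb 11, skipping weekends) reaches Wednesday, Feb 11, 2026.
The last day of the response period: 28 calendar days after Feb 11, 2026 is Mar 11, 2026.
The date termination becomes effective: 5 calendar days after Mar 11, 2026 is Mar 16, 2026. Mar 16, 2026 is a Monday and is not a listed holiday, so no roll-forward applies.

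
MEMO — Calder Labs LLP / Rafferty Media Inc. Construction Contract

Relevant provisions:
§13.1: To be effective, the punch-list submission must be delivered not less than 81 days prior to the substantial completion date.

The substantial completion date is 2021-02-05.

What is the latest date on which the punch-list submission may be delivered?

2021-02-05 minus 81 days is 2020-11-16.

2020-11-16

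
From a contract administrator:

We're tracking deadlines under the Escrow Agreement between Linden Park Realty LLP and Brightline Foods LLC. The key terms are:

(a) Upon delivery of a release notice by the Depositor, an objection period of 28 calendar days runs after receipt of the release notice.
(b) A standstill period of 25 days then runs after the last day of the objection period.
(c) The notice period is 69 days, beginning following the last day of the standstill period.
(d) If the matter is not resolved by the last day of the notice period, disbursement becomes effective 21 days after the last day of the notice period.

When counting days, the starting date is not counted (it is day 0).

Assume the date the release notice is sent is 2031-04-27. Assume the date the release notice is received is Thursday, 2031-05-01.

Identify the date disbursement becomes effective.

2031-09-21

The last day of the objection period: 2031-05-01 + 28 days = 2031-05-29.
The last day of the standstill period: 2031-05-29 + 25 days = 2031-06-23.
The last day of the notice period: 2031-06-23 + 69 days = 2031-08-31.
The date disbursement becomes effective: 2031-08-31 + 21 days = 2031-09-21.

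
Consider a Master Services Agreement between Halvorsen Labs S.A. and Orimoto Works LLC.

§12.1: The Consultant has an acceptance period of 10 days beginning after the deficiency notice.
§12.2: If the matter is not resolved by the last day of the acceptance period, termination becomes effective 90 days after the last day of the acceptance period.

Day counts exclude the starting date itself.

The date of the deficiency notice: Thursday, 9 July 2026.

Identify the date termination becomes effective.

17 October 2026

The last day of the acceptance period: 10 calendar days after 9 July 2026 is 19 July 2026.
The date termination becomes effective: 19 July 2026 + 90 days = 17 October 2026.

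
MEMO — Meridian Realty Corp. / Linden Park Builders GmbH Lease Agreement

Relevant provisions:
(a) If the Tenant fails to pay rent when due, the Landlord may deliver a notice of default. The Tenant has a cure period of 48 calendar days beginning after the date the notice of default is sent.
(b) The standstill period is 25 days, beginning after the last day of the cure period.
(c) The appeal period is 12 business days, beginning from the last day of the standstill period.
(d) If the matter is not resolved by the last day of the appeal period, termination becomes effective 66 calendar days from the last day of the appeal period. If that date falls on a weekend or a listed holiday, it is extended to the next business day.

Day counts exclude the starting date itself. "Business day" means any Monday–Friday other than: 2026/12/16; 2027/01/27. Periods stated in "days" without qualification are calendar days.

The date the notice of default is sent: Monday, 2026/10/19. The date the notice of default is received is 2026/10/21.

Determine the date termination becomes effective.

2027/03/25

Adding 48 calendar days to 2026/10/19 gives 2026/12/06, which is the last day of the cure period.
Adding 25 calendar days to 2026/12/06 gives 2026/12/31, which is the last day of the standstill period.
The last day of the appeal period: counting 12 business days from Thursday, 2026/12/31 (Jan 1, Jan 4, Jan 5, Jan 6, …, Jan 14, Jan 15, Jan 18, skipping weekends) reaches Monday, 2027/01/18.
Adding 66 calendar days to 2027/01/18 gives 2027/03/25, which is the date termination becomes effective. 2027/03/25 is a Thursday and is not a listed holiday, so no roll-forward applies.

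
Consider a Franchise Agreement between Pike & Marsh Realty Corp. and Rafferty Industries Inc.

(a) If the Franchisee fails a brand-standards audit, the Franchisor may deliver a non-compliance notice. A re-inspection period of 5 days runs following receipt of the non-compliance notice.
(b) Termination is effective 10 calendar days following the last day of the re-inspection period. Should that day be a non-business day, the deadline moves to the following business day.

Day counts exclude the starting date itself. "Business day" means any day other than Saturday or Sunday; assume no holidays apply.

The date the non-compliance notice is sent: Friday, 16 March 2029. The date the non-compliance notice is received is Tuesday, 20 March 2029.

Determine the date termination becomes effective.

The last day of the re-inspection period: 20 March 2029 + 5 days = 25 March 2029.
The date termination becomes effective: 10 calendar days after 25 March 2029 is 4 April 2029. 4 April 2029 is a Wednesday, so no roll-forward applies.

4 April 2029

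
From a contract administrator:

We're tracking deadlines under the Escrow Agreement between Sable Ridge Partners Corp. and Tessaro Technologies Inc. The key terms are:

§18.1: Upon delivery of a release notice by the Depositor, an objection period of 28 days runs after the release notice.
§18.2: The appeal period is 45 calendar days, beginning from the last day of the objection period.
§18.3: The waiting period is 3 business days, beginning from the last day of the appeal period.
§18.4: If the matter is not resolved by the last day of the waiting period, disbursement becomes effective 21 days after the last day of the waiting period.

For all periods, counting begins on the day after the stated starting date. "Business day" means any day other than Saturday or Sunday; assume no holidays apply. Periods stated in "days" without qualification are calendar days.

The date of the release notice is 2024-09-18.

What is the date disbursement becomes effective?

The last day of the objection period: 2024-09-18 + 28 days = 2024-10-16.
Adding 45 calendar days to 2024-10-16 gives 2024-11-30, which is the last day of the appeal period.
The last day of the waiting period: counting 3 business days from Saturday, 2024-11-30 (Dec 2, Dec 3, Dec 4, skipping weekends) reaches Wednesday, 2024-12-04.
The date disbursement becomes effective: 2024-12-04 + 21 days = 2024-12-25.

2024-12-25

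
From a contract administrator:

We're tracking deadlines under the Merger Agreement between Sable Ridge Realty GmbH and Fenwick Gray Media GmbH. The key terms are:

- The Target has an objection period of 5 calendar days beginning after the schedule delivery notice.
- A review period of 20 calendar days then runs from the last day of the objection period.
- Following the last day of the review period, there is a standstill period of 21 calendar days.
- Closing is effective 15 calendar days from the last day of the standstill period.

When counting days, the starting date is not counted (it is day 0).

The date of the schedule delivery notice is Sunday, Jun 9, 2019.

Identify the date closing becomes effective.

Aug 9, 2019

The last day of the objection period: 5 calendar days after Jun 9, 2019 is Jun 14, 2019.
Adding 20 calendar days to Jun 14, 2019 gives Jul 4, 2019, which is the last day of the review period.
Adding 21 calendar days to Jul 4, 2019 gives Jul 25, 2019, which is the last day of the standstill period.
The date closing becomes effective: 15 calendar days after Jul 25, 2019 is Aug 9, 2019.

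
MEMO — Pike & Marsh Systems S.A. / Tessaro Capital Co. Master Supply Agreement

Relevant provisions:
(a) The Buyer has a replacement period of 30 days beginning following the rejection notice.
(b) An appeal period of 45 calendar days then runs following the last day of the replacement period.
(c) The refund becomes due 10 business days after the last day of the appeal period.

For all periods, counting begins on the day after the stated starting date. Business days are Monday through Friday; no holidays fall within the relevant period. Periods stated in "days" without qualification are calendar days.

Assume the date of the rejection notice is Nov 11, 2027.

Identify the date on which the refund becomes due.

The last day of the replacement period: 30 calendar days after Nov 11, 2027 is Dec 11, 2027.
The last day of the appeal period: Dec 11, 2027 + 45 days = Jan 25, 2028.
The date on which the refund becomes due: counting 10 business days from Tuesday, Jan 25, 2028 (Jan 26, Jan 27, Jan 28, Jan 31, Feb 1, Feb 2, Feb 3, Feb 4, Feb 7, Feb 8, skipping weekends) reaches Tuesday, Feb 8, 2028.

Feb 8, 2028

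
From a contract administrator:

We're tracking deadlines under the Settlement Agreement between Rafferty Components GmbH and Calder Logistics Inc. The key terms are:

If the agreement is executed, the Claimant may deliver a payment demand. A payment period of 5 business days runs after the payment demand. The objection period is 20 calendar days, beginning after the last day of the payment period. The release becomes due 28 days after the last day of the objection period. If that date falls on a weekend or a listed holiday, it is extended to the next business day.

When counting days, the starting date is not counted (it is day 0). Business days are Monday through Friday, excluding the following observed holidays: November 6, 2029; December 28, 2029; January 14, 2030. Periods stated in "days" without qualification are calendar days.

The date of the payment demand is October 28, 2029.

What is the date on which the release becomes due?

December 20, 2029

From Sunday, October 28, 2029, 5 business days (Oct 29, Oct 30, Oct 31, Nov 1, Nov 2, skipping weekends) brings us to Friday, November 2, 2029, which is the last day of the payment period.
The last day of the objection period: November 2, 2029 + 20 days = November 22, 2029.
The date on which the release becomes due: 28 calendar days after November 22, 2029 is December 20, 2029. December 20, 2029 is a Thursday and is not a listed holiday, so no roll-forward applies.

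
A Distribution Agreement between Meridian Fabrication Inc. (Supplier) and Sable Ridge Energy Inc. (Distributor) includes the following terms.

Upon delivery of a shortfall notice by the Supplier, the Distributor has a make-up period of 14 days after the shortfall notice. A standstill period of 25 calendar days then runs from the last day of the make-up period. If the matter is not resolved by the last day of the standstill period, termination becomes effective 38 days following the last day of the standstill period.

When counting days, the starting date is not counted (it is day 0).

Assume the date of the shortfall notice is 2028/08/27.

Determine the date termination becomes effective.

2028/11/12

The last day of the make-up period: 2028/08/27 + 14 days = 2028/09/10.
The last day of the standstill period: 2028/09/10 + 25 days = 2028/10/05.
Adding 38 calendar days to 2028/10/05 gives 2028/11/12, which is the date termination becomes effective.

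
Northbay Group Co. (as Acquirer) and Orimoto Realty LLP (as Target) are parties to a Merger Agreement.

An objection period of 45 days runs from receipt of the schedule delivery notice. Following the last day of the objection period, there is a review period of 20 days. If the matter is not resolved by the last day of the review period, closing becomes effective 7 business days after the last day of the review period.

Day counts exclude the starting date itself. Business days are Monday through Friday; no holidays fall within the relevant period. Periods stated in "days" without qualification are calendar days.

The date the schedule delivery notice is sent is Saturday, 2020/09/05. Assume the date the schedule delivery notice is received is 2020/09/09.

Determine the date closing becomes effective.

2020/11/24

The last day of the objection period: 2020/09/09 + 45 days = 2020/10/24.
The last day of the review period: 2020/10/24 + 20 days = 2020/11/13.
The date closing becomes effective: counting 7 business days from Friday, 2020/11/13 (Nov 16, Nov 17, Nov 18, Nov 19, Nov 20, Nov 23, Nov 24, skipping weekends) reaches Tuesday, 2020/11/24.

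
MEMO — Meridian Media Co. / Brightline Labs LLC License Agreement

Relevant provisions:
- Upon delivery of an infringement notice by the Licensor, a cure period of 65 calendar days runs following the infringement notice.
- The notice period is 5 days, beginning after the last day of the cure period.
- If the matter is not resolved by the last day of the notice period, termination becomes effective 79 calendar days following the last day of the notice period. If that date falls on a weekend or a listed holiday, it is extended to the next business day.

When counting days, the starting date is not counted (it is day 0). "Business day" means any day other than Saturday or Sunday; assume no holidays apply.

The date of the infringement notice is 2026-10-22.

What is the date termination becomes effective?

Adding 65 calendar days to 2026-10-22 gives 2026-12-26, which is the last day of the cure period.
The last day of the notice period: 2026-12-26 + 5 days = 2026-12-31.
The date termination becomes effective: 79 calendar days after 2026-12-31 is 2027-03-20. That falls on a Saturday, so it rolls to the next business day, Monday, 2027-03-22.

2027-03-22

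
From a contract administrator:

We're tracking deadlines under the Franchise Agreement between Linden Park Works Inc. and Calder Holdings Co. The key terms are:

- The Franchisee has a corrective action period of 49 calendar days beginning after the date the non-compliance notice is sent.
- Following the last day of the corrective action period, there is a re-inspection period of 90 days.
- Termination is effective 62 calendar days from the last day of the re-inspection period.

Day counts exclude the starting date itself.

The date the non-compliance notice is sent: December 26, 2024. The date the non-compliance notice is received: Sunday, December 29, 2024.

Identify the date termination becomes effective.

July 15, 2025

The last day of the corrective action period: 49 calendar days after December 26, 2024 is February 13, 2025.
The last day of the re-inspection period: February 13, 2025 + 90 days = May 14, 2025.
Adding 62 calendar days to May 14, 2025 gives July 15, 2025, which is the date termination becomes effective.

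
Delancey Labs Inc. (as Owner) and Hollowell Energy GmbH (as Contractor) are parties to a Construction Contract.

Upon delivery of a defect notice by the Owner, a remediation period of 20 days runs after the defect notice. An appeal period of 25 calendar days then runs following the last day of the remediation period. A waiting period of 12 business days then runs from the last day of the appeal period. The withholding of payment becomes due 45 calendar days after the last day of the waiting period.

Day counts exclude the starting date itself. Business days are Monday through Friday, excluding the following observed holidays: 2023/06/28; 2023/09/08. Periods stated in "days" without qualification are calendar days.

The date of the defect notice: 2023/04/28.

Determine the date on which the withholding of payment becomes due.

The last day of the remediation period: 20 calendar days after 2023/04/28 is 2023/05/18.
Adding 25 calendar days to 2023/05/18 gives 2023/06/12, which is the last day of the appeal period.
The last day of the waiting period: 12 business days after Monday, 2023/06/12, skipping weekends and the listed holiday on Jun 28 — Jun 13, Jun 14, Jun 15, Jun 16, …, Jun 26, Jun 27, Jun 29 — lands on Thursday, 2023/06/29.
The date on which the withholding of payment becomes due: 45 calendar days after 2023/06/29 is 2023/08/13.

2023/08/13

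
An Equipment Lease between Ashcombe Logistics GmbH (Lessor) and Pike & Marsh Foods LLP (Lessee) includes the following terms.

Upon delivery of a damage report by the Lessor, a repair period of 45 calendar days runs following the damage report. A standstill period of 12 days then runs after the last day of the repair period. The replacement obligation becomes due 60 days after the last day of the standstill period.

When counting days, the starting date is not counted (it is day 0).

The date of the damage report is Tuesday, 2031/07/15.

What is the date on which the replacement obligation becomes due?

2031/11/09

Adding 45 calendar days to 2031/07/15 gives 2031/08/29, which is the last day of the repair period.
The last day of the standstill period: 12 calendar days after 2031/08/29 is 2031/09/10.
Adding 60 calendar days to 2031/09/10 gives 2031/11/09, which is the date on which the replacement obligation becomes due.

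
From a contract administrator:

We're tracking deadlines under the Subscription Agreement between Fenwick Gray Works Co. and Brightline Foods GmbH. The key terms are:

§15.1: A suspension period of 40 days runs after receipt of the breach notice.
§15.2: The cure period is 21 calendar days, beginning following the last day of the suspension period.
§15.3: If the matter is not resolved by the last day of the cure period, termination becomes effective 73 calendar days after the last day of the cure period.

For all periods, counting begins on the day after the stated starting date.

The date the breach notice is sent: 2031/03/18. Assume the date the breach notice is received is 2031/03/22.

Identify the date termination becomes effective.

2031/08/03

Adding 40 calendar days to 2031/03/22 gives 2031/05/01, which is the last day of the suspension period.
The last day of the cure period: 21 calendar days after 2031/05/01 is 2031/05/22.
Adding 73 calendar days to 2031/05/22 gives 2031/08/03, which is the date termination becomes effective.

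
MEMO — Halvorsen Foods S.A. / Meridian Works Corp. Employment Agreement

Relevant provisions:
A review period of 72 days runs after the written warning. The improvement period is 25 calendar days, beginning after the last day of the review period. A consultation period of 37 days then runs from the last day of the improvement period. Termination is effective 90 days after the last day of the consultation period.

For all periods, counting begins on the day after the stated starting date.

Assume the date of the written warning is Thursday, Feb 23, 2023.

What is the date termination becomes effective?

Oct 5, 2023

The last day of the review period: 72 calendar days after Feb 23, 2023 is May 6, 2023.
The last day of the improvement period: May 6, 2023 + 25 days = May 31, 2023.
The last day of the consultation period: May 31, 2023 + 37 days = Jul 7, 2023.
The date termination becomes effective: Jul 7, 2023 + 90 days = Oct 5, 2023.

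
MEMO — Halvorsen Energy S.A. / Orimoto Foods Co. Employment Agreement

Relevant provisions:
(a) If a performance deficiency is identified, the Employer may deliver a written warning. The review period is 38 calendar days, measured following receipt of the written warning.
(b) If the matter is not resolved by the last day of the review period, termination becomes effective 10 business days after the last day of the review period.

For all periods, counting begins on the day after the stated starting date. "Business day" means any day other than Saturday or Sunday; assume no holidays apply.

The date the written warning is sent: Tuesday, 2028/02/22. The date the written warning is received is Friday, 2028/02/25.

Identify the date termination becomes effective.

2028/04/17

The last day of the review period: 2028/02/25 + 38 days = 2028/04/03.
The date termination becomes effective: 10 business days after Monday, 2028/04/03, skipping weekends — Apr 4, Apr 5, Apr 6, Apr 7, Apr 10, Apr 11, Apr 12, Apr 13, Apr 14, Apr 17 — lands on Monday, 2028/04/17.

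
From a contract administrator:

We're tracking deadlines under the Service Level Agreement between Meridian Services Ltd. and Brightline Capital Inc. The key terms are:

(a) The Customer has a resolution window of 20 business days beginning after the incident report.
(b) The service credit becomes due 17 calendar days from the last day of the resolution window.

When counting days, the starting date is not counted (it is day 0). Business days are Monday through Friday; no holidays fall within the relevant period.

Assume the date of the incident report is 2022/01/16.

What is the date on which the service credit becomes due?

From Sunday, 2022/01/16, 20 business days (Jan 17, Jan 18, Jan 19, Jan 20, …, Feb 9, Feb 10, Feb 11, skipping weekends) brings us to Friday, 2022/02/11, which is the last day of the resolution window.
The date on which the service credit becomes due: 2022/02/11 + 17 days = 2022/02/28.

2022/02/28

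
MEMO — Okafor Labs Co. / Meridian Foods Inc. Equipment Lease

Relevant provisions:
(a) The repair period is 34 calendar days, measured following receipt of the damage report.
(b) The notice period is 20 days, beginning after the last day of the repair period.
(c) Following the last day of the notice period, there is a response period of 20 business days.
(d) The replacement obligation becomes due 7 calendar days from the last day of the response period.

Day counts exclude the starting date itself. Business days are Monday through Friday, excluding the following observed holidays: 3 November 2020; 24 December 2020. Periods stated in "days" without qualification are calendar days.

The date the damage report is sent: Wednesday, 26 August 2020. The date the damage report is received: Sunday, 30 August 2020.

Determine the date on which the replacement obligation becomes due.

The last day of the repair period: 34 calendar days after 30 August 2020 is 3 October 2020.
The last day of the notice period: 3 October 2020 + 20 days = 23 October 2020.
From Friday, 23 October 2020, 20 business days (Oct 26, Oct 27, Oct 28, Oct 29, …, Nov 19, Nov 20, Nov 23, skipping weekends and the listed holiday on Nov 3) brings us to Monday, 23 November 2020, which is the last day of the response period.
The date on which the replacement obligation becomes due: 7 calendar days after 23 November 2020 is 30 November 2020.

30 November 2020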